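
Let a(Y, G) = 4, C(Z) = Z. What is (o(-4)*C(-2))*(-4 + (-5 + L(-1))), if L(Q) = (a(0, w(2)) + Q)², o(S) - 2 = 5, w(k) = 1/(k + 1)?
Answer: 0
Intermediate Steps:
w(k) = 1/(1 + k)
o(S) = 7 (o(S) = 2 + 5 = 7)
L(Q) = (4 + Q)²
(o(-4)*C(-2))*(-4 + (-5 + L(-1))) = (7*(-2))*(-4 + (-5 + (4 - 1)²)) = -14*(-4 + (-5 + 3²)) = -14*(-4 + (-5 + 9)) = -14*(-4 + 4) = -14*0 = 0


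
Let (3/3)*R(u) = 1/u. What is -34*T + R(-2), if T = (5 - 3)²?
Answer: -273/2 ≈ -136.50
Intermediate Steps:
R(u) = 1/u
T = 4 (T = 2² = 4)
-34*T + R(-2) = -34*4 + 1/(-2) = -136 - ½ = -273/2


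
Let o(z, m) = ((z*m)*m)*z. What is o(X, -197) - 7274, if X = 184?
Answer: 1313910230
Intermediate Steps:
o(z, m) = m**2*z**2 (o(z, m) = ((m*z)*m)*z = (z*m**2)*z = m**2*z**2)
o(X, -197) - 7274 = (-197)**2*184**2 - 7274 = 38809*33856 - 7274 = 1313917504 - 7274 = 1313910230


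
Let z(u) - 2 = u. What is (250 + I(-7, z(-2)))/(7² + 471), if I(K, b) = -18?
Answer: 29/65 ≈ 0.44615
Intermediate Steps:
z(u) = 2 + u
(250 + I(-7, z(-2)))/(7² + 471) = (250 - 18)/(7² + 471) = 232/(49 + 471) = 232/520 = 232*(1/520) = 29/65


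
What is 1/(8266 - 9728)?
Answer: -1/1462 ≈ -0.00068399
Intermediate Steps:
1/(8266 - 9728) = 1/(-1462) = -1/1462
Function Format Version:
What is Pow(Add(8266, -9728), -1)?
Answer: Rational(-1, 1462) ≈ -0.00068399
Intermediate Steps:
Pow(Add(8266, -9728), -1) = Pow(-1462, -1) = Rational(-1, 1462)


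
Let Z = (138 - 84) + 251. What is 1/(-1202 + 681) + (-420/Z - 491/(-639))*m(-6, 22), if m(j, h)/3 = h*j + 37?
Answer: 1174255882/6769353 ≈ 173.47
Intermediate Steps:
Z = 305 (Z = 54 + 251 = 305)
m(j, h) = 111 + 3*h*j (m(j, h) = 3*(h*j + 37) = 3*(37 + h*j) = 111 + 3*h*j)
1/(-1202 + 681) + (-420/Z - 491/(-639))*m(-6, 22) = 1/(-1202 + 681) + (-420/305 - 491/(-639))*(111 + 3*22*(-6)) = 1/(-521) + (-420*1/305 - 491*(-1/639))*(111 - 396) = -1/521 + (-84/61 + 491/639)*(-285) = -1/521 - 23725/38979*(-285) = -1/521 + 2253875/12993 = 1174255882/6769353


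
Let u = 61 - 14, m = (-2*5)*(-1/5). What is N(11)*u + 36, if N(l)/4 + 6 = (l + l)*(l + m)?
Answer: 52676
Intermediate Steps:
m = 2 (m = -(-10)/5 = -10*(-1/5) = 2)
u = 47
N(l) = -24 + 8*l*(2 + l) (N(l) = -24 + 4*((l + l)*(l + 2)) = -24 + 4*((2*l)*(2 + l)) = -24 + 4*(2*l*(2 + l)) = -24 + 8*l*(2 + l))
N(11)*u + 36 = (-24 + 8*11**2 + 16*11)*47 + 36 = (-24 + 8*121 + 176)*47 + 36 = (-24 + 968 + 176)*47 + 36 = 1120*47 + 36 = 52640 + 36 = 52676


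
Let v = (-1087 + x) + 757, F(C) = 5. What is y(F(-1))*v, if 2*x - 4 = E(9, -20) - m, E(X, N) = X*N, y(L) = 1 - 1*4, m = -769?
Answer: 201/2 ≈ 100.50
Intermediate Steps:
y(L) = -3 (y(L) = 1 - 4 = -3)
E(X, N) = N*X
x = 593/2 (x = 2 + (-20*9 - 1*(-769))/2 = 2 + (-180 + 769)/2 = 2 + (1/2)*589 = 2 + 589/2 = 593/2 ≈ 296.50)
v = -67/2 (v = (-1087 + 593/2) + 757 = -1581/2 + 757 = -67/2 ≈ -33.500)
y(F(-1))*v = -3*(-67/2) = 201/2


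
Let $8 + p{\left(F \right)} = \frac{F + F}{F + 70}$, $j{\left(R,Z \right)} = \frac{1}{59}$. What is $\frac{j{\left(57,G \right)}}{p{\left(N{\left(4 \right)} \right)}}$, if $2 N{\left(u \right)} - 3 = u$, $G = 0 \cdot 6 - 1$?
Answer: $- \frac{21}{9794} \approx -0.0021442$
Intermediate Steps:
$G = -1$ ($G = 0 - 1 = -1$)
$j{\left(R,Z \right)} = \frac{1}{59}$
$N{\left(u \right)} = \frac{3}{2} + \frac{u}{2}$
$p{\left(F \right)} = -8 + \frac{2 F}{70 + F}$ ($p{\left(F \right)} = -8 + \frac{F + F}{F + 70} = -8 + \frac{2 F}{70 + F}$)
$\frac{j{\left(57,G \right)}}{p{\left(N{\left(4 \right)} \right)}} = \frac{1}{59 \frac{2 \left(-280 - 3 \left(\frac{3}{2} + \frac{1}{2} \cdot 4\right)\right)}{70 + \left(\frac{3}{2} + \frac{1}{2} \cdot 4\right)}} = \frac{1}{59 \frac{2 \left(-280 - 3 \left(\frac{3}{2} + 2\right)\right)}{70 + \left(\frac{3}{2} + 2\right)}} = \frac{1}{59 \frac{2 \left(-280 - \frac{21}{2}\right)}{70 + \frac{7}{2}}} = \frac{1}{59 \frac{2 \left(-280 - \frac{21}{2}\right)}{\frac{147}{2}}} = \frac{1}{59 \cdot 2 \cdot \frac{2}{147} \left(- \frac{581}{2}\right)} = \frac{1}{59 \left(- \frac{166}{21}\right)} = \frac{1}{59} \left(- \frac{21}{166}\right) = - \frac{21}{9794}$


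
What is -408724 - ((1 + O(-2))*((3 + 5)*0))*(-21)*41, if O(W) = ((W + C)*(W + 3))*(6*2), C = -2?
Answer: -408724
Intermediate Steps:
O(W) = 12*(-2 + W)*(3 + W) (O(W) = ((W - 2)*(W + 3))*(6*2) = ((-2 + W)*(3 + W))*12 = 12*(-2 + W)*(3 + W))
-408724 - ((1 + O(-2))*((3 + 5)*0))*(-21)*41 = -408724 - ((1 + (-72 + 12*(-2) + 12*(-2)²))*((3 + 5)*0))*(-21)*41 = -408724 - ((1 + (-72 - 24 + 12*4))*(8*0))*(-21)*41 = -408724 - ((1 + (-72 - 24 + 48))*0)*(-21)*41 = -408724 - ((1 - 48)*0)*(-21)*41 = -408724 - -47*0*(-21)*41 = -408724 - 0*(-21)*41 = -408724 - 0*41 = -408724 - 1*0 = -408724 + 0 = -408724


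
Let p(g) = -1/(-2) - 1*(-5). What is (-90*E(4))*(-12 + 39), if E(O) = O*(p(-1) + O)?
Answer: -92340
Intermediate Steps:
p(g) = 11/2 (p(g) = -1*(-1/2) + 5 = 1/2 + 5 = 11/2)
E(O) = O*(11/2 + O)
(-90*E(4))*(-12 + 39) = (-45*4*(11 + 2*4))*(-12 + 39) = -45*4*(11 + 8)*27 = -45*4*19*27 = -90*38*27 = -3420*27 = -92340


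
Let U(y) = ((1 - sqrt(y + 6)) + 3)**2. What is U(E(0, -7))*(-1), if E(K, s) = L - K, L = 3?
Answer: -1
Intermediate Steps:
E(K, s) = 3 - K
U(y) = (4 - sqrt(6 + y))**2 (U(y) = ((1 - sqrt(6 + y)) + 3)**2 = (4 - sqrt(6 + y))**2)
U(E(0, -7))*(-1) = (-4 + sqrt(6 + (3 - 1*0)))**2*(-1) = (-4 + sqrt(6 + (3 + 0)))**2*(-1) = (-4 + sqrt(6 + 3))**2*(-1) = (-4 + sqrt(9))**2*(-1) = (-4 + 3)**2*(-1) = (-1)**2*(-1) = 1*(-1) = -1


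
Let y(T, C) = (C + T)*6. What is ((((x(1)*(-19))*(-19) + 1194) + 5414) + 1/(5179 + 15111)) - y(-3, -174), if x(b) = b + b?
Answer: 170273681/20290 ≈ 8392.0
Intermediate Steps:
x(b) = 2*b
y(T, C) = 6*C + 6*T
((((x(1)*(-19))*(-19) + 1194) + 5414) + 1/(5179 + 15111)) - y(-3, -174) = (((((2*1)*(-19))*(-19) + 1194) + 5414) + 1/(5179 + 15111)) - (6*(-174) + 6*(-3)) = ((((2*(-19))*(-19) + 1194) + 5414) + 1/20290) - (-1044 - 18) = (((-38*(-19) + 1194) + 5414) + 1/20290) - 1*(-1062) = (((722 + 1194) + 5414) + 1/20290) + 1062 = ((1916 + 5414) + 1/20290) + 1062 = (7330 + 1/20290) + 1062 = 148725701/20290 + 1062 = 170273681/20290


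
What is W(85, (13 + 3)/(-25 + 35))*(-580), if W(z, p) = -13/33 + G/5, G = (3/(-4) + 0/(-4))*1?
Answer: 10411/33 ≈ 315.48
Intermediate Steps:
G = -¾ (G = (3*(-¼) + 0*(-¼))*1 = (-¾ + 0)*1 = -¾*1 = -¾ ≈ -0.75000)
W(z, p) = -359/660 (W(z, p) = -13/33 - ¾/5 = -13*1/33 - ¾*⅕ = -13/33 - 3/20 = -359/660)
W(85, (13 + 3)/(-25 + 35))*(-580) = -359/660*(-580) = 10411/33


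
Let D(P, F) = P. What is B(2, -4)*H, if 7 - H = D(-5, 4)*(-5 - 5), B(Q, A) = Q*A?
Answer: 344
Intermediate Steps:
B(Q, A) = A*Q
H = -43 (H = 7 - (-5)*(-5 - 5) = 7 - (-5)*(-10) = 7 - 1*50 = 7 - 50 = -43)
B(2, -4)*H = -4*2*(-43) = -8*(-43) = 344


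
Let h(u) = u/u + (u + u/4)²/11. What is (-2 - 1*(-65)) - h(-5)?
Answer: 10287/176 ≈ 58.449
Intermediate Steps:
h(u) = 1 + 25*u²/176 (h(u) = 1 + (u + u*(¼))²*(1/11) = 1 + (u + u/4)²*(1/11) = 1 + (5*u/4)²*(1/11) = 1 + (25*u²/16)*(1/11) = 1 + 25*u²/176)
(-2 - 1*(-65)) - h(-5) = (-2 - 1*(-65)) - (1 + (25/176)*(-5)²) = (-2 + 65) - (1 + (25/176)*25) = 63 - (1 + 625/176) = 63 - 1*801/176 = 63 - 801/176 = 10287/176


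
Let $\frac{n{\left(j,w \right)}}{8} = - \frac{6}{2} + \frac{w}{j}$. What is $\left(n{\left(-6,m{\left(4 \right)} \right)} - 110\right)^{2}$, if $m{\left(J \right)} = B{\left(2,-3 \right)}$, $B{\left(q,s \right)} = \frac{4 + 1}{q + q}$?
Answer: $\frac{165649}{9} \approx 18405.0$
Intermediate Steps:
$B{\left(q,s \right)} = \frac{5}{2 q}$
$m{\left(J \right)} = \frac{5}{4}$ ($m{\left(J \right)} = \frac{5}{2 \cdot 2} = \frac{5}{2} \cdot \frac{1}{2} = \frac{5}{4}$)
$n{\left(j,w \right)} = -24 + \frac{8 w}{j}$ ($n{\left(j,w \right)} = 8 \left(- \frac{6}{2} + \frac{w}{j}\right) = 8 \left(\left(-6\right) \frac{1}{2} + \frac{w}{j}\right) = 8 \left(-3 + \frac{w}{j}\right) = -24 + \frac{8 w}{j}$)
$\left(n{\left(-6,m{\left(4 \right)} \right)} - 110\right)^{2} = \left(\left(-24 + 8 \cdot \frac{5}{4} \frac{1}{-6}\right) - 110\right)^{2} = \left(\left(-24 + 8 \cdot \frac{5}{4} \left(- \frac{1}{6}\right)\right) - 110\right)^{2} = \left(\left(-24 - \frac{5}{3}\right) - 110\right)^{2} = \left(- \frac{77}{3} - 110\right)^{2} = \left(- \frac{407}{3}\right)^{2} = \frac{165649}{9}$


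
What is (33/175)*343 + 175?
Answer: 5992/25 ≈ 239.68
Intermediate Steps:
(33/175)*343 + 175 = 1617/25 + 175 = 5992/25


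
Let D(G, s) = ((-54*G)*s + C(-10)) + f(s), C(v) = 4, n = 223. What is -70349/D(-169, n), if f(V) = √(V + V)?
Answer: -71583695299/2070820074979 + 70349*√446/4141640149958 ≈ -0.034567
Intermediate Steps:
f(V) = √2*√V (f(V) = √(2*V) = √2*√V)
D(G, s) = 4 + √2*√s - 54*G*s (D(G, s) = ((-54*G)*s + 4) + √2*√s = (-54*G*s + 4) + √2*√s = (4 - 54*G*s) + √2*√s = 4 + √2*√s - 54*G*s)
-70349/D(-169, n) = -70349/(4 + √2*√223 - 54*(-169)*223) = -70349/(4 + √446 + 2035098) = -70349/(2035102 + √446)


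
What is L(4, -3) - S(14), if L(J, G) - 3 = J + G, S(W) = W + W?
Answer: -24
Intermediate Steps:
S(W) = 2*W
L(J, G) = 3 + G + J (L(J, G) = 3 + (J + G) = 3 + (G + J) = 3 + G + J)
L(4, -3) - S(14) = (3 - 3 + 4) - 2*14 = 4 - 1*28 = 4 - 28 = -24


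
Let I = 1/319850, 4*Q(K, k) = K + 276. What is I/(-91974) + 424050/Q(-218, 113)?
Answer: 24949307335589971/853118633100 ≈ 29245.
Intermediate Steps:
Q(K, k) = 69 + K/4 (Q(K, k) = (K + 276)/4 = (276 + K)/4 = 69 + K/4)
I = 1/319850 ≈ 3.1265e-6
I/(-91974) + 424050/Q(-218, 113) = (1/319850)/(-91974) + 424050/(69 + (¼)*(-218)) = (1/319850)*(-1/91974) + 424050/(69 - 109/2) = -1/29417883900 + 424050/(29/2) = -1/29417883900 + 424050*(2/29) = -1/29417883900 + 848100/29 = 24949307335589971/853118633100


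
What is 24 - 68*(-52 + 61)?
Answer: -588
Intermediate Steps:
24 - 68*(-52 + 61) = 24 - 68*9 = 24 - 612 = -588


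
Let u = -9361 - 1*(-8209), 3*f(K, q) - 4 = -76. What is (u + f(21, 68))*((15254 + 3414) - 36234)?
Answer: 20657616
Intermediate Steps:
f(K, q) = -24 (f(K, q) = 4/3 + (⅓)*(-76) = 4/3 - 76/3 = -24)
u = -1152 (u = -9361 + 8209 = -1152)
(u + f(21, 68))*((15254 + 3414) - 36234) = (-1152 - 24)*((15254 + 3414) - 36234) = -1176*(18668 - 36234) = -1176*(-17566) = 20657616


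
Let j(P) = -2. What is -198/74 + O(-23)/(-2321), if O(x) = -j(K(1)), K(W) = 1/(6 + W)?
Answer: -229853/85877 ≈ -2.6765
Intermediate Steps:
O(x) = 2 (O(x) = -1*(-2) = 2)
-198/74 + O(-23)/(-2321) = -198/74 + 2/(-2321) = -198*1/74 + 2*(-1/2321) = -99/37 - 2/2321 = -229853/85877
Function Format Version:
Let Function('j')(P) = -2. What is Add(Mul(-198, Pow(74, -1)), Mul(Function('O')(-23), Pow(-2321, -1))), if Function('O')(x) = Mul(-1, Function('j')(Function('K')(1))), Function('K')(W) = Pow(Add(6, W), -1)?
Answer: Rational(-229853, 85877) ≈ -2.6765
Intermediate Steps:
Function('O')(x) = 2 (Function('O')(x) = Mul(-1, -2) = 2)
Add(Mul(-198, Pow(74, -1)), Mul(Function('O')(-23), Pow(-2321, -1))) = Add(Mul(-198, Pow(74, -1)), Mul(2, Pow(-2321, -1))) = Add(Mul(-198, Rational(1, 74)), Mul(2, Rational(-1, 2321))) = Add(Rational(-99, 37), Rational(-2, 2321)) = Rational(-229853, 85877)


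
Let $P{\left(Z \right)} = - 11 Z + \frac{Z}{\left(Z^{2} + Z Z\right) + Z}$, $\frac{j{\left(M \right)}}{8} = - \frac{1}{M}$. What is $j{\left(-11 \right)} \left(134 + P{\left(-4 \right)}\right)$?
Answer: $\frac{9960}{77} \approx 129.35$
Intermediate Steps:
$j{\left(M \right)} = - \frac{8}{M}$ ($j{\left(M \right)} = 8 \left(- \frac{1}{M}\right) = - \frac{8}{M}$)
$P{\left(Z \right)} = - 11 Z + \frac{Z}{Z + 2 Z^{2}}$ ($P{\left(Z \right)} = - 11 Z + \frac{Z}{\left(Z^{2} + Z^{2}\right) + Z} = - 11 Z + \frac{Z}{2 Z^{2} + Z} = - 11 Z + \frac{Z}{Z + 2 Z^{2}}$)
$j{\left(-11 \right)} \left(134 + P{\left(-4 \right)}\right) = - \frac{8}{-11} \left(134 + \frac{1 - 22 \left(-4\right)^{2} - -44}{1 + 2 \left(-4\right)}\right) = \left(-8\right) \left(- \frac{1}{11}\right) \left(134 + \frac{1 - 352 + 44}{1 - 8}\right) = \frac{8 \left(134 + \frac{1 - 352 + 44}{-7}\right)}{11} = \frac{8 \left(134 - - \frac{307}{7}\right)}{11} = \frac{8 \left(134 + \frac{307}{7}\right)}{11} = \frac{8}{11} \cdot \frac{1245}{7} = \frac{9960}{77}$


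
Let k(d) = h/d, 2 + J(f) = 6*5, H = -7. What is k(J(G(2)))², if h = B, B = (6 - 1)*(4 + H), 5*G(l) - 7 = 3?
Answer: 225/784 ≈ 0.28699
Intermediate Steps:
G(l) = 2 (G(l) = 7/5 + (⅕)*3 = 7/5 + ⅗ = 2)
B = -15 (B = (6 - 1)*(4 - 7) = 5*(-3) = -15)
J(f) = 28 (J(f) = -2 + 6*5 = -2 + 30 = 28)
h = -15
k(d) = -15/d
k(J(G(2)))² = (-15/28)² = 225/784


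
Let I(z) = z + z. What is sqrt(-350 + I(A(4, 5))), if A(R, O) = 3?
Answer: 2*I*sqrt(86) ≈ 18.547*I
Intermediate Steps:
I(z) = 2*z
sqrt(-350 + I(A(4, 5))) = sqrt(-350 + 2*3) = sqrt(-350 + 6) = sqrt(-344) = 2*I*sqrt(86)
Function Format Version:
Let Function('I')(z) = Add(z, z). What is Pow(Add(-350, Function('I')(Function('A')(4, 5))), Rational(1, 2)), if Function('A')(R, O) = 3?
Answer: Mul(2, I, Pow(86, Rational(1, 2))) ≈ Mul(18.547, I)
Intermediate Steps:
Function('I')(z) = Mul(2, z)
Pow(Add(-350, Function('I')(Function('A')(4, 5))), Rational(1, 2)) = Pow(Add(-350, Mul(2, 3)), Rational(1, 2)) = Pow(Add(-350, 6), Rational(1, 2)) = Pow(-344, Rational(1, 2)) = Mul(2, I, Pow(86, Rational(1, 2)))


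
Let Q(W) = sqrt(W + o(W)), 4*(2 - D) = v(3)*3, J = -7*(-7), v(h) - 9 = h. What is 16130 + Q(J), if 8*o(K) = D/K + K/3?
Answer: 16130 + sqrt(90006)/42 ≈ 16137.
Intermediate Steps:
v(h) = 9 + h
J = 49
D = -7 (D = 2 - (9 + 3)*3/4 = 2 - 3*3 = 2 - 1/4*36 = 2 - 9 = -7)
o(K) = -7/(8*K) + K/24 (o(K) = (-7/K + K/3)/8 = -7/(8*K) + K/24)
Q(W) = sqrt(W + (-21 + W**2)/(24*W))
16130 + Q(J) = 16130 + sqrt(-126/49 + 150*49)/12 = 16130 + sqrt(-126*1/49 + 7350)/12 = 16130 + sqrt(-18/7 + 7350)/12 = 16130 + sqrt(51432/7)/12 = 16130 + (2*sqrt(90006)/7)/12 = 16130 + sqrt(90006)/42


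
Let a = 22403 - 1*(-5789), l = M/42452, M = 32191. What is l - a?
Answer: -1196774593/42452 ≈ -28191.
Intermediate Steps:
l = 32191/42452 ≈ 0.75829
a = 28192 (a = 22403 + 5789 = 28192)
l - a = 32191/42452 - 1*28192 = 32191/42452 - 28192 = -1196774593/42452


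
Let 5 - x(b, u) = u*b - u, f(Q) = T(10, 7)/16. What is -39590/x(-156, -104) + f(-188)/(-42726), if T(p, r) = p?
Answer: 1503566345/619925776 ≈ 2.4254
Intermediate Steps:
f(Q) = 5/8 (f(Q) = 10/16 = 10*(1/16) = 5/8)
x(b, u) = 5 + u - b*u (x(b, u) = 5 - (u*b - u) = 5 - (b*u - u) = 5 - (-u + b*u) = 5 + (u - b*u) = 5 + u - b*u)
-39590/x(-156, -104) + f(-188)/(-42726) = -39590/(5 - 104 - 1*(-156)*(-104)) + (5/8)/(-42726) = -39590/(5 - 104 - 16224) + (5/8)*(-1/42726) = -39590/(-16323) - 5/341808 = -39590*(-1/16323) - 5/341808 = 39590/16323 - 5/341808 = 1503566345/619925776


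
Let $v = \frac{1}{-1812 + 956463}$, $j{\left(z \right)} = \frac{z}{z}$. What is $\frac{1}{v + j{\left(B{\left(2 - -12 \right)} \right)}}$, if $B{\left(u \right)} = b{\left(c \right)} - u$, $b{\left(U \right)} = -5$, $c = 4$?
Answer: $\frac{954651}{954652} \approx 1.0$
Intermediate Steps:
$B{\left(u \right)} = -5 - u$
$j{\left(z \right)} = 1$
$v = \frac{1}{954651} \approx 1.0475 \cdot 10^{-6}$
$\frac{1}{v + j{\left(B{\left(2 - -12 \right)} \right)}} = \frac{1}{\frac{1}{954651} + 1} = \frac{1}{\frac{954652}{954651}} = \frac{954651}{954652}$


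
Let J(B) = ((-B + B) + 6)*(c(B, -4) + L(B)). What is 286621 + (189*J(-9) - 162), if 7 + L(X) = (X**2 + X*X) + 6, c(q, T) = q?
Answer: 458827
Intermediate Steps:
L(X) = -1 + 2*X**2 (L(X) = -7 + ((X**2 + X*X) + 6) = -7 + ((X**2 + X**2) + 6) = -7 + (2*X**2 + 6) = -7 + (6 + 2*X**2) = -1 + 2*X**2)
J(B) = -6 + 6*B + 12*B**2 (J(B) = ((-B + B) + 6)*(B + (-1 + 2*B**2)) = (0 + 6)*(-1 + B + 2*B**2) = 6*(-1 + B + 2*B**2) = -6 + 6*B + 12*B**2)
286621 + (189*J(-9) - 162) = 286621 + (189*(-6 + 6*(-9) + 12*(-9)**2) - 162) = 286621 + (189*(-6 - 54 + 12*81) - 162) = 286621 + (189*(-6 - 54 + 972) - 162) = 286621 + (189*912 - 162) = 286621 + (172368 - 162) = 286621 + 172206 = 458827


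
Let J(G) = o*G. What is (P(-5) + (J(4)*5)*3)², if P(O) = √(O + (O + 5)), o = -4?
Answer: (240 - I*√5)² ≈ 57595.0 - 1073.3*I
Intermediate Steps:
J(G) = -4*G
P(O) = √(5 + 2*O) (P(O) = √(O + (5 + O)) = √(5 + 2*O))
(P(-5) + (J(4)*5)*3)² = (√(5 + 2*(-5)) + (-4*4*5)*3)² = (√(5 - 10) - 16*5*3)² = (√(-5) - 80*3)² = (I*√5 - 240)² = (-240 + I*√5)²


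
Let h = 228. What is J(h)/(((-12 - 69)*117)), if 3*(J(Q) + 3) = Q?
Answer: -73/9477 ≈ -0.0077029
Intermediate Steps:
J(Q) = -3 + Q/3
J(h)/(((-12 - 69)*117)) = (-3 + (1/3)*228)/(((-12 - 69)*117)) = (-3 + 76)/((-81*117)) = 73/(-9477) = 73*(-1/9477) = -73/9477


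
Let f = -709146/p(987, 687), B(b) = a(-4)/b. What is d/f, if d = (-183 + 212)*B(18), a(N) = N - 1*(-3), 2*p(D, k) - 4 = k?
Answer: 20039/25529256 ≈ 0.00078494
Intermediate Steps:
p(D, k) = 2 + k/2
a(N) = 3 + N (a(N) = N + 3 = 3 + N)
B(b) = -1/b (B(b) = (3 - 4)/b = -1/b)
d = -29/18 (d = (-183 + 212)*(-1/18) = 29*(-1*1/18) = 29*(-1/18) = -29/18 ≈ -1.6111)
f = -1418292/691 (f = -709146/(2 + (½)*687) = -709146/(2 + 687/2) = -709146/691/2 = -709146*2/691 = -1418292/691 ≈ -2052.5)
d/f = -29/(18*(-1418292/691)) = -29/18*(-691/1418292) = 20039/25529256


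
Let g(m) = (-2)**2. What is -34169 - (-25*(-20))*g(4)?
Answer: -36169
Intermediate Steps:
g(m) = 4
-34169 - (-25*(-20))*g(4) = -34169 - (-25*(-20))*4 = -34169 - 500*4 = -34169 - 1*2000 = -34169 - 2000 = -36169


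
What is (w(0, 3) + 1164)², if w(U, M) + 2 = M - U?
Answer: 1357225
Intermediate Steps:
w(U, M) = -2 + M - U (w(U, M) = -2 + (M - U) = -2 + M - U)
(w(0, 3) + 1164)² = ((-2 + 3 - 1*0) + 1164)² = ((-2 + 3 + 0) + 1164)² = (1 + 1164)² = 1165² = 1357225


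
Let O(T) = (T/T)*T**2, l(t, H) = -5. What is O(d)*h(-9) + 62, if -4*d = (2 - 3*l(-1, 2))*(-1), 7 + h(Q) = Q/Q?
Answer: -371/8 ≈ -46.375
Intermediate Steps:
h(Q) = -6 (h(Q) = -7 + Q/Q = -7 + 1 = -6)
d = 17/4 (d = -(2 - 3*(-5))*(-1)/4 = -(2 + 15)*(-1)/4 = -17*(-1)/4 = -1/4*(-17) = 17/4 ≈ 4.2500)
O(T) = T**2 (O(T) = 1*T**2 = T**2)
O(d)*h(-9) + 62 = (17/4)**2*(-6) + 62 = (289/16)*(-6) + 62 = -867/8 + 62 = -371/8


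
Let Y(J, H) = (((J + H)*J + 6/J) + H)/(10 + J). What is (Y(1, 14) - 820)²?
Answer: 80730225/121 ≈ 6.6719e+5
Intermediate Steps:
Y(J, H) = (H + 6/J + J*(H + J))/(10 + J) (Y(J, H) = (((H + J)*J + 6/J) + H)/(10 + J) = ((J*(H + J) + 6/J) + H)/(10 + J) = ((6/J + J*(H + J)) + H)/(10 + J) = (H + 6/J + J*(H + J))/(10 + J))
(Y(1, 14) - 820)² = ((6 + 1³ + 14*1 + 14*1²)/(1*(10 + 1)) - 820)² = (1*(6 + 1 + 14 + 14*1)/11 - 820)² = (1*(1/11)*(6 + 1 + 14 + 14) - 820)² = (1*(1/11)*35 - 820)² = (35/11 - 820)² = (-8985/11)² = 80730225/121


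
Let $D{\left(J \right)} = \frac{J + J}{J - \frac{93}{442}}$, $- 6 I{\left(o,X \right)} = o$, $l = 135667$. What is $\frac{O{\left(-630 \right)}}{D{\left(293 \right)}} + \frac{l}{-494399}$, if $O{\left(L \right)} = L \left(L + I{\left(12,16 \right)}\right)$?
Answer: $\frac{6368725431272729}{32013818447} \approx 1.9894 \cdot 10^{5}$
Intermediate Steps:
$I{\left(o,X \right)} = - \frac{o}{6}$
$O{\left(L \right)} = L \left(-2 + L\right)$ ($O{\left(L \right)} = L \left(L - 2\right) = L \left(-2 + L\right)$)
$D{\left(J \right)} = \frac{2 J}{- \frac{93}{442} + J}$ ($D{\left(J \right)} = \frac{2 J}{J - \frac{93}{442}} = \frac{2 J}{- \frac{93}{442} + J}$)
$\frac{O{\left(-630 \right)}}{D{\left(293 \right)}} + \frac{l}{-494399} = \frac{\left(-630\right) \left(-2 - 630\right)}{884 \cdot 293 \frac{1}{-93 + 442 \cdot 293}} + \frac{135667}{-494399} = \frac{\left(-630\right) \left(-632\right)}{884 \cdot 293 \frac{1}{-93 + 129506}} + 135667 \left(- \frac{1}{494399}\right) = \frac{398160}{884 \cdot 293 \cdot \frac{1}{129413}} - \frac{135667}{494399} = \frac{398160}{\frac{259012}{129413}} - \frac{135667}{494399} = 398160 \cdot \frac{129413}{259012} - \frac{135667}{494399} = \frac{12881770020}{64753} - \frac{135667}{494399} = \frac{6368725431272729}{32013818447}$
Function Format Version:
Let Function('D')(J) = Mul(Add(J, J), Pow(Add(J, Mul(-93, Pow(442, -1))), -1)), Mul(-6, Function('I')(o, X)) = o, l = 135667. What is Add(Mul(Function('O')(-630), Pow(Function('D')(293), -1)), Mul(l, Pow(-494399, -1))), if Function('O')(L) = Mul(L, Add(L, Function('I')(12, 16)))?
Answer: Rational(6368725431272729, 32013818447) ≈ 1.9894e+5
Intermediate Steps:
Function('I')(o, X) = Mul(Rational(-1, 6), o)
Function('O')(L) = Mul(L, Add(-2, L)) (Function('O')(L) = Mul(L, Add(L, Mul(Rational(-1, 6), 12))) = Mul(L, Add(L, -2)) = Mul(L, Add(-2, L)))
Function('D')(J) = Mul(2, J, Pow(Add(Rational(-93, 442), J), -1)) (Function('D')(J) = Mul(Mul(2, J), Pow(Add(J, Mul(-93, Rational(1, 442))), -1)) = Mul(Mul(2, J), Pow(Add(J, Rational(-93, 442)), -1)) = Mul(Mul(2, J), Pow(Add(Rational(-93, 442), J), -1)) = Mul(2, J, Pow(Add(Rational(-93, 442), J), -1)))
Add(Mul(Function('O')(-630), Pow(Function('D')(293), -1)), Mul(l, Pow(-494399, -1))) = Add(Mul(Mul(-630, Add(-2, -630)), Pow(Mul(884, 293, Pow(Add(-93, Mul(442, 293)), -1)), -1)), Mul(135667, Pow(-494399, -1))) = Add(Mul(Mul(-630, -632), Pow(Mul(884, 293, Pow(Add(-93, 129506), -1)), -1)), Mul(135667, Rational(-1, 494399))) = Add(Mul(398160, Pow(Mul(884, 293, Pow(129413, -1)), -1)), Rational(-135667, 494399)) = Add(Mul(398160, Pow(Mul(884, 293, Rational(1, 129413)), -1)), Rational(-135667, 494399)) = Add(Mul(398160, Pow(Rational(259012, 129413), -1)), Rational(-135667, 494399)) = Add(Mul(398160, Rational(129413, 259012)), Rational(-135667, 494399)) = Add(Rational(12881770020, 64753), Rational(-135667, 494399)) = Rational(6368725431272729, 32013818447)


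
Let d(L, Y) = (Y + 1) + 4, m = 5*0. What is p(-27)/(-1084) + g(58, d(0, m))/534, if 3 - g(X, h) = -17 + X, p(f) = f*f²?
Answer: 5234765/289428 ≈ 18.087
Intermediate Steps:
m = 0
d(L, Y) = 5 + Y (d(L, Y) = (1 + Y) + 4 = 5 + Y)
p(f) = f³
g(X, h) = 20 - X (g(X, h) = 3 - (-17 + X) = 3 + (17 - X) = 20 - X)
p(-27)/(-1084) + g(58, d(0, m))/534 = (-27)³/(-1084) + (20 - 1*58)/534 = -19683*(-1/1084) + (20 - 58)*(1/534) = 19683/1084 - 38*1/534 = 19683/1084 - 19/267 = 5234765/289428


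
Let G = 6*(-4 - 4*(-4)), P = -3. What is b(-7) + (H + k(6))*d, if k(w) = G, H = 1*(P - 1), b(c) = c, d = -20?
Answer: -1367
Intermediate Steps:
G = 72 (G = 6*(-4 + 16) = 6*12 = 72)
H = -4 (H = 1*(-3 - 1) = 1*(-4) = -4)
k(w) = 72
b(-7) + (H + k(6))*d = -7 + (-4 + 72)*(-20) = -7 + 68*(-20) = -7 - 1360 = -1367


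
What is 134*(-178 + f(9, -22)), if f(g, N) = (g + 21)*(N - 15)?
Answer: -172592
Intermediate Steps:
f(g, N) = (-15 + N)*(21 + g) (f(g, N) = (21 + g)*(-15 + N) = (-15 + N)*(21 + g))
134*(-178 + f(9, -22)) = 134*(-178 + (-315 - 15*9 + 21*(-22) - 22*9)) = 134*(-178 + (-315 - 135 - 462 - 198)) = 134*(-178 - 1110) = 134*(-1288) = -172592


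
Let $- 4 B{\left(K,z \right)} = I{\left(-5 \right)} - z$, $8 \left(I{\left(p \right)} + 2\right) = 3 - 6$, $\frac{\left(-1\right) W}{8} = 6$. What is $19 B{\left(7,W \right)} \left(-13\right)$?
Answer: $\frac{90155}{32} \approx 2817.3$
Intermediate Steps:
$W = -48$ ($W = \left(-8\right) 6 = -48$)
$I{\left(p \right)} = - \frac{19}{8}$ ($I{\left(p \right)} = -2 + \frac{3 - 6}{8} = -2 + \frac{1}{8} \left(-3\right) = -2 - \frac{3}{8} = - \frac{19}{8}$)
$B{\left(K,z \right)} = \frac{19}{32} + \frac{z}{4}$ ($B{\left(K,z \right)} = - \frac{- \frac{19}{8} - z}{4} = \frac{19}{32} + \frac{z}{4}$)
$19 B{\left(7,W \right)} \left(-13\right) = 19 \left(\frac{19}{32} + \frac{1}{4} \left(-48\right)\right) \left(-13\right) = 19 \left(\frac{19}{32} - 12\right) \left(-13\right) = 19 \left(- \frac{365}{32}\right) \left(-13\right) = \left(- \frac{6935}{32}\right) \left(-13\right) = \frac{90155}{32}$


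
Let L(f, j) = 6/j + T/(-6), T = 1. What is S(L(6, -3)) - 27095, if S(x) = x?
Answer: -162583/6 ≈ -27097.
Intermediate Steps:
L(f, j) = -⅙ + 6/j (L(f, j) = 6/j + 1/(-6) = 6/j + 1*(-⅙) = 6/j - ⅙ = -⅙ + 6/j)
S(L(6, -3)) - 27095 = (⅙)*(36 - 1*(-3))/(-3) - 27095 = (⅙)*(-⅓)*(36 + 3) - 27095 = (⅙)*(-⅓)*39 - 27095 = -13/6 - 27095 = -162583/6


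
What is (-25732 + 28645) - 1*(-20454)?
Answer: 23367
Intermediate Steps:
(-25732 + 28645) - 1*(-20454) = 2913 + 20454 = 23367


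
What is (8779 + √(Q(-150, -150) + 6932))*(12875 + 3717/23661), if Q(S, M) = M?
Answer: 297158509852/2629 + 33848788*√6782/2629 ≈ 1.1409e+8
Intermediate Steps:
(8779 + √(Q(-150, -150) + 6932))*(12875 + 3717/23661) = (8779 + √(-150 + 6932))*(12875 + 3717/23661) = (8779 + √6782)*(12875 + 3717*(1/23661)) = (8779 + √6782)*(12875 + 413/2629) = (8779 + √6782)*(33848788/2629) = 297158509852/2629 + 33848788*√6782/2629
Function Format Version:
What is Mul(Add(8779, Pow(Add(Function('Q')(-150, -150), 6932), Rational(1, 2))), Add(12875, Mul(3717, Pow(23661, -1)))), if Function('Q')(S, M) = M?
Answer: Add(Rational(297158509852, 2629), Mul(Rational(33848788, 2629), Pow(6782, Rational(1, 2)))) ≈ 1.1409e+8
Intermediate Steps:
Mul(Add(8779, Pow(Add(Function('Q')(-150, -150), 6932), Rational(1, 2))), Add(12875, Mul(3717, Pow(23661, -1)))) = Mul(Add(8779, Pow(Add(-150, 6932), Rational(1, 2))), Add(12875, Mul(3717, Pow(23661, -1)))) = Mul(Add(8779, Pow(6782, Rational(1, 2))), Add(12875, Mul(3717, Rational(1, 23661)))) = Mul(Add(8779, Pow(6782, Rational(1, 2))), Add(12875, Rational(413, 2629))) = Mul(Add(8779, Pow(6782, Rational(1, 2))), Rational(33848788, 2629)) = Add(Rational(297158509852, 2629), Mul(Rational(33848788, 2629), Pow(6782, Rational(1, 2))))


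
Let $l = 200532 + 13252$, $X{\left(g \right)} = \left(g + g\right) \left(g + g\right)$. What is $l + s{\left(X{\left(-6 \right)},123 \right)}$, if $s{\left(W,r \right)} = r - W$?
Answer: $213763$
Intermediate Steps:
$X{\left(g \right)} = 4 g^{2}$ ($X{\left(g \right)} = 2 g 2 g = 4 g^{2}$)
$l = 213784$
$l + s{\left(X{\left(-6 \right)},123 \right)} = 213784 + \left(123 - 4 \left(-6\right)^{2}\right) = 213784 + \left(123 - 4 \cdot 36\right) = 213784 + \left(123 - 144\right) = 213784 - 21 = 213763$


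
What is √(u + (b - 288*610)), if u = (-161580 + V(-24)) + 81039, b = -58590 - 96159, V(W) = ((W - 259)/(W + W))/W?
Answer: I*√946875446/48 ≈ 641.07*I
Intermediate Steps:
V(W) = (-259 + W)/(2*W²) (V(W) = ((-259 + W)/((2*W)))/W = ((-259 + W)*(1/(2*W)))/W = ((-259 + W)/(2*W))/W = (-259 + W)/(2*W²))
b = -154749
u = -92783515/1152 (u = (-161580 + (½)*(-259 - 24)/(-24)²) + 81039 = (-161580 + (½)*(1/576)*(-283)) + 81039 = (-161580 - 283/1152) + 81039 = -186140443/1152 + 81039 = -92783515/1152 ≈ -80541.)
√(u + (b - 288*610)) = √(-92783515/1152 + (-154749 - 288*610)) = √(-92783515/1152 + (-154749 - 1*175680)) = √(-92783515/1152 + (-154749 - 175680)) = √(-92783515/1152 - 330429) = √(-473437723/1152) = I*√946875446/48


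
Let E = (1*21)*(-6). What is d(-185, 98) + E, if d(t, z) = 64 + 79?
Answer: 17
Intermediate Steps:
d(t, z) = 143
E = -126 (E = 21*(-6) = -126)
d(-185, 98) + E = 143 - 126 = 17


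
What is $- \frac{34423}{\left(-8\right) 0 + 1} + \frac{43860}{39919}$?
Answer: $- \frac{1374087877}{39919} \approx -34422.0$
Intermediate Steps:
$- \frac{34423}{\left(-8\right) 0 + 1} + \frac{43860}{39919} = - \frac{34423}{0 + 1} + 43860 \cdot \frac{1}{39919} = - \frac{34423}{1} + \frac{43860}{39919} = \left(-34423\right) 1 + \frac{43860}{39919} = -34423 + \frac{43860}{39919} = - \frac{1374087877}{39919}$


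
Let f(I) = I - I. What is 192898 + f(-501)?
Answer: 192898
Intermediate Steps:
f(I) = 0
192898 + f(-501) = 192898 + 0 = 192898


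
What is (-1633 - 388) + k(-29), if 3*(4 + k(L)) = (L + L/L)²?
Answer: -5291/3 ≈ -1763.7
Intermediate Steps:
k(L) = -4 + (1 + L)²/3 (k(L) = -4 + (L + L/L)²/3 = -4 + (L + 1)²/3 = -4 + (1 + L)²/3)
(-1633 - 388) + k(-29) = (-1633 - 388) + (-4 + (1 - 29)²/3) = -2021 + (-4 + (⅓)*(-28)²) = -2021 + (-4 + (⅓)*784) = -2021 + (-4 + 784/3) = -2021 + 772/3 = -5291/3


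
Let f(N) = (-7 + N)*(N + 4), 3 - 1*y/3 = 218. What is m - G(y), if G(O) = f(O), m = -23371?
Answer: -441303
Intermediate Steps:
y = -645 (y = 9 - 3*218 = 9 - 654 = -645)
f(N) = (-7 + N)*(4 + N)
G(O) = -28 + O² - 3*O
m - G(y) = -23371 - (-28 + (-645)² - 3*(-645)) = -23371 - (-28 + 416025 + 1935) = -23371 - 1*417932 = -23371 - 417932 = -441303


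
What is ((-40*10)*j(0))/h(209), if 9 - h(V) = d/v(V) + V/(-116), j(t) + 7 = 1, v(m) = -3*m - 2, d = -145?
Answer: 175113600/771317 ≈ 227.03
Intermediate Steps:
v(m) = -2 - 3*m
j(t) = -6 (j(t) = -7 + 1 = -6)
h(V) = 9 + 145/(-2 - 3*V) + V/116 (h(V) = 9 - (-145/(-2 - 3*V) + V/(-116)) = 9 - (-145/(-2 - 3*V) + V*(-1/116)) = 9 - (-145/(-2 - 3*V) - V/116) = 9 + (145/(-2 - 3*V) + V/116) = 9 + 145/(-2 - 3*V) + V/116)
((-40*10)*j(0))/h(209) = (-40*10*(-6))/(((-16820 + (2 + 3*209)*(1044 + 209))/(116*(2 + 3*209)))) = (-400*(-6))/(((-16820 + (2 + 627)*1253)/(116*(2 + 627)))) = 2400/(((1/116)*(-16820 + 629*1253)/629)) = 2400/(((1/116)*(1/629)*(-16820 + 788137))) = 2400/(((1/116)*(1/629)*771317)) = 2400/(771317/72964) = 2400*(72964/771317) = 175113600/771317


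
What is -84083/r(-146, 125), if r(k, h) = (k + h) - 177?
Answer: 84083/198 ≈ 424.66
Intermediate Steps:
r(k, h) = -177 + h + k (r(k, h) = (h + k) - 177 = -177 + h + k)
-84083/r(-146, 125) = -84083/(-177 + 125 - 146) = -84083/(-198) = -84083*(-1/198) = 84083/198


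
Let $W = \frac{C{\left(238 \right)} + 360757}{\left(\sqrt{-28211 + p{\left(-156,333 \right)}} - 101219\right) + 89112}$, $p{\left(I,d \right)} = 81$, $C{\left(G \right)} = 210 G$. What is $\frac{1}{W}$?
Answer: $- \frac{12107}{410737} + \frac{i \sqrt{28130}}{410737} \approx -0.029476 + 0.00040834 i$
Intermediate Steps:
$W = \frac{410737}{-12107 + i \sqrt{28130}}$ ($W = \frac{210 \cdot 238 + 360757}{\left(\sqrt{-28211 + 81} - 101219\right) + 89112} = \frac{49980 + 360757}{\left(\sqrt{-28130} - 101219\right) + 89112} = \frac{410737}{\left(i \sqrt{28130} - 101219\right) + 89112} = \frac{410737}{\left(-101219 + i \sqrt{28130}\right) + 89112} = \frac{410737}{-12107 + i \sqrt{28130}} \approx -33.919 - 0.46989 i$)
$\frac{1}{W} = \frac{1}{- \frac{134399807}{3962367} - \frac{11101 i \sqrt{28130}}{3962367}}$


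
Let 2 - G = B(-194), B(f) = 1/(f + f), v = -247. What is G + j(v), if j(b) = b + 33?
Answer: -82255/388 ≈ -212.00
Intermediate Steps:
j(b) = 33 + b
B(f) = 1/(2*f)
G = 777/388 (G = 2 - 1/(2*(-194)) = 2 - (-1)/(2*194) = 2 - 1*(-1/388) = 2 + 1/388 = 777/388 ≈ 2.0026)
G + j(v) = 777/388 + (33 - 247) = 777/388 - 214 = -82255/388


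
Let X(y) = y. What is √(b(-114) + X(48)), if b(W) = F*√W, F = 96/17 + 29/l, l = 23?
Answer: √(7338288 + 1056091*I*√114)/391 ≈ 8.2462 + 4.4721*I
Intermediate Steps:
F = 2701/391 (F = 96/17 + 29/23 = 2701/391 ≈ 6.9079)
b(W) = 2701*√W/391
√(b(-114) + X(48)) = √(2701*√(-114)/391 + 48) = √(2701*(I*√114)/391 + 48) = √(2701*I*√114/391 + 48) = √(48 + 2701*I*√114/391)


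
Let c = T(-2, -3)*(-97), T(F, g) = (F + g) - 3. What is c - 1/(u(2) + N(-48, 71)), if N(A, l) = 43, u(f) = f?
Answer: 34919/45 ≈ 775.98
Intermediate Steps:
T(F, g) = -3 + F + g
c = 776 (c = (-3 - 2 - 3)*(-97) = -8*(-97) = 776)
c - 1/(u(2) + N(-48, 71)) = 776 - 1/(2 + 43) = 776 - 1/45 = 34919/45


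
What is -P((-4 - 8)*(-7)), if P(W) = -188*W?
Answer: 15792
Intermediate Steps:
-P((-4 - 8)*(-7)) = -(-188)*(-4 - 8)*(-7) = -(-188)*(-12*(-7)) = -(-188)*84 = -1*(-15792) = 15792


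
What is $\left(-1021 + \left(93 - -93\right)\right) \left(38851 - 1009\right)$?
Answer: $-31598070$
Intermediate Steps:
$\left(-1021 + \left(93 - -93\right)\right) \left(38851 - 1009\right) = \left(-1021 + \left(93 + 93\right)\right) 37842 = \left(-1021 + 186\right) 37842 = \left(-835\right) 37842 = -31598070$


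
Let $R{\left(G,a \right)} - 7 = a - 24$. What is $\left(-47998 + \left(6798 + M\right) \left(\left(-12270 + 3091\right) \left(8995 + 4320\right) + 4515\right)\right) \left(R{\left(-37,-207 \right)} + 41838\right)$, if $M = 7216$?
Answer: $-71272515115715292$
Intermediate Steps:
$R{\left(G,a \right)} = -17 + a$ ($R{\left(G,a \right)} = 7 + \left(a - 24\right) = 7 + \left(-24 + a\right) = -17 + a$)
$\left(-47998 + \left(6798 + M\right) \left(\left(-12270 + 3091\right) \left(8995 + 4320\right) + 4515\right)\right) \left(R{\left(-37,-207 \right)} + 41838\right) = \left(-47998 + \left(6798 + 7216\right) \left(\left(-12270 + 3091\right) \left(8995 + 4320\right) + 4515\right)\right) \left(\left(-17 - 207\right) + 41838\right) = \left(-47998 + 14014 \left(\left(-9179\right) 13315 + 4515\right)\right) \left(-224 + 41838\right) = \left(-47998 + 14014 \left(-122218385 + 4515\right)\right) 41614 = \left(-47998 + 14014 \left(-122213870\right)\right) 41614 = \left(-47998 - 1712705174180\right) 41614 = \left(-1712705222178\right) 41614 = -71272515115715292$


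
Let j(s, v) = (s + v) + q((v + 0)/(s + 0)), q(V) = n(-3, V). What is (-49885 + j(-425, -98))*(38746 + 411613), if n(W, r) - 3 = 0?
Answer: -22700345395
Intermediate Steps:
n(W, r) = 3 (n(W, r) = 3 + 0 = 3)
q(V) = 3
j(s, v) = 3 + s + v (j(s, v) = (s + v) + 3 = 3 + s + v)
(-49885 + j(-425, -98))*(38746 + 411613) = (-49885 + (3 - 425 - 98))*(38746 + 411613) = (-49885 - 520)*450359 = -50405*450359 = -22700345395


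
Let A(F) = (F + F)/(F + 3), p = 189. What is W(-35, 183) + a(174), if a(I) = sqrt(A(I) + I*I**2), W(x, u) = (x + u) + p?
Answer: 337 + 2*sqrt(4584499597)/59 ≈ 2632.2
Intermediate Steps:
W(x, u) = 189 + u + x (W(x, u) = (x + u) + 189 = (u + x) + 189 = 189 + u + x)
A(F) = 2*F/(3 + F) (A(F) = (2*F)/(3 + F) = 2*F/(3 + F))
a(I) = sqrt(I**3 + 2*I/(3 + I)) (a(I) = sqrt(2*I/(3 + I) + I*I**2) = sqrt(2*I/(3 + I) + I**3) = sqrt(I**3 + 2*I/(3 + I)))
W(-35, 183) + a(174) = (189 + 183 - 35) + sqrt(174*(2 + 174**2*(3 + 174))/(3 + 174)) = 337 + sqrt(174*(2 + 30276*177)/177) = 337 + sqrt(174*(1/177)*(2 + 5358852)) = 337 + sqrt(174*(1/177)*5358854) = 337 + sqrt(310813532/59) = 337 + 2*sqrt(4584499597)/59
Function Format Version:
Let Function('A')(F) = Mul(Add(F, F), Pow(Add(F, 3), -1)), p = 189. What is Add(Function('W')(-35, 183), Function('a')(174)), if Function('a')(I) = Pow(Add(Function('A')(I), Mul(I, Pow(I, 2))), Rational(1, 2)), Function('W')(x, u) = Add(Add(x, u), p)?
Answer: Add(337, Mul(Rational(2, 59), Pow(4584499597, Rational(1, 2)))) ≈ 2632.2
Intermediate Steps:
Function('W')(x, u) = Add(189, u, x) (Function('W')(x, u) = Add(Add(x, u), 189) = Add(Add(u, x), 189) = Add(189, u, x))
Function('A')(F) = Mul(2, F, Pow(Add(3, F), -1)) (Function('A')(F) = Mul(Mul(2, F), Pow(Add(3, F), -1)) = Mul(2, F, Pow(Add(3, F), -1)))
Function('a')(I) = Pow(Add(Pow(I, 3), Mul(2, I, Pow(Add(3, I), -1))), Rational(1, 2)) (Function('a')(I) = Pow(Add(Mul(2, I, Pow(Add(3, I), -1)), Mul(I, Pow(I, 2))), Rational(1, 2)) = Pow(Add(Mul(2, I, Pow(Add(3, I), -1)), Pow(I, 3)), Rational(1, 2)) = Pow(Add(Pow(I, 3), Mul(2, I, Pow(Add(3, I), -1))), Rational(1, 2)))
Add(Function('W')(-35, 183), Function('a')(174)) = Add(Add(189, 183, -35), Pow(Mul(174, Pow(Add(3, 174), -1), Add(2, Mul(Pow(174, 2), Add(3, 174)))), Rational(1, 2))) = Add(337, Pow(Mul(174, Pow(177, -1), Add(2, Mul(30276, 177))), Rational(1, 2))) = Add(337, Pow(Mul(174, Rational(1, 177), Add(2, 5358852)), Rational(1, 2))) = Add(337, Pow(Mul(174, Rational(1, 177), 5358854), Rational(1, 2))) = Add(337, Pow(Rational(310813532, 59), Rational(1, 2))) = Add(337, Mul(Rational(2, 59), Pow(4584499597, Rational(1, 2))))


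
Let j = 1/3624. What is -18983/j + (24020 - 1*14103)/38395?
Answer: -2641360670923/38395 ≈ -6.8794e+7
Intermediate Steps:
j = 1/3624 ≈ 0.00027594
-18983/j + (24020 - 1*14103)/38395 = -18983/1/3624 + (24020 - 1*14103)/38395 = -18983*3624 + (24020 - 14103)*(1/38395) = -68794392 + 9917*(1/38395) = -68794392 + 9917/38395 = -2641360670923/38395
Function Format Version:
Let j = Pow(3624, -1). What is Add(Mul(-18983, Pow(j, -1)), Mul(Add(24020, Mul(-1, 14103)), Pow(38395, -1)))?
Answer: Rational(-2641360670923, 38395) ≈ -6.8794e+7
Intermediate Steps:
j = Rational(1, 3624) ≈ 0.00027594
Add(Mul(-18983, Pow(j, -1)), Mul(Add(24020, Mul(-1, 14103)), Pow(38395, -1))) = Add(Mul(-18983, Pow(Rational(1, 3624), -1)), Mul(Add(24020, Mul(-1, 14103)), Pow(38395, -1))) = Add(Mul(-18983, 3624), Mul(Add(24020, -14103), Rational(1, 38395))) = Add(-68794392, Mul(9917, Rational(1, 38395))) = Add(-68794392, Rational(9917, 38395)) = Rational(-2641360670923, 38395)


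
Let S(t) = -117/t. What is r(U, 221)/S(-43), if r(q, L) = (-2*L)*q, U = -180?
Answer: 29240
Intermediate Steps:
r(q, L) = -2*L*q
r(U, 221)/S(-43) = (-2*221*(-180))/((-117/(-43))) = 79560/((-117*(-1/43))) = 79560/(117/43) = 79560*(43/117) = 29240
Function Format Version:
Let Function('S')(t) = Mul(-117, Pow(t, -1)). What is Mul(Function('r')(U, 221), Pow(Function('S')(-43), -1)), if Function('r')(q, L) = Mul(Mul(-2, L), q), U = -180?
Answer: 29240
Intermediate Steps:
Function('r')(q, L) = Mul(-2, L, q)
Mul(Function('r')(U, 221), Pow(Function('S')(-43), -1)) = Mul(Mul(-2, 221, -180), Pow(Mul(-117, Pow(-43, -1)), -1)) = Mul(79560, Pow(Mul(-117, Rational(-1, 43)), -1)) = Mul(79560, Pow(Rational(117, 43), -1)) = Mul(79560, Rational(43, 117)) = 29240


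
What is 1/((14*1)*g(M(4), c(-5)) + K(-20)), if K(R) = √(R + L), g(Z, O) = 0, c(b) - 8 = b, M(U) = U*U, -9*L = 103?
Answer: -3*I*√283/283 ≈ -0.17833*I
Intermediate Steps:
L = -103/9 (L = -⅑*103 = -103/9 ≈ -11.444)
M(U) = U²
c(b) = 8 + b
K(R) = √(-103/9 + R) (K(R) = √(R - 103/9) = √(-103/9 + R))
1/((14*1)*g(M(4), c(-5)) + K(-20)) = 1/((14*1)*0 + √(-103 + 9*(-20))/3) = 1/(14*0 + √(-103 - 180)/3) = 1/(0 + √(-283)/3) = 1/(0 + (I*√283)/3) = 1/(0 + I*√283/3) = 1/(I*√283/3) = -3*I*√283/283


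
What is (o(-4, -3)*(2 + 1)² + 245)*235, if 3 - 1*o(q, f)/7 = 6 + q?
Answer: 72380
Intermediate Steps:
o(q, f) = -21 - 7*q (o(q, f) = 21 - 7*(6 + q) = 21 + (-42 - 7*q) = -21 - 7*q)
(o(-4, -3)*(2 + 1)² + 245)*235 = ((-21 - 7*(-4))*(2 + 1)² + 245)*235 = ((-21 + 28)*3² + 245)*235 = (7*9 + 245)*235 = (63 + 245)*235 = 308*235 = 72380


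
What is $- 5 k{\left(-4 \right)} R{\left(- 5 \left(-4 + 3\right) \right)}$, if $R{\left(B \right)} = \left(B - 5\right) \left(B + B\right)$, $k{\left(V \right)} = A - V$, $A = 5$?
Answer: $0$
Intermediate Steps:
$k{\left(V \right)} = 5 - V$
$R{\left(B \right)} = 2 B \left(-5 + B\right)$ ($R{\left(B \right)} = \left(-5 + B\right) 2 B = 2 B \left(-5 + B\right)$)
$- 5 k{\left(-4 \right)} R{\left(- 5 \left(-4 + 3\right) \right)} = - 5 \left(5 - -4\right) 2 \left(- 5 \left(-4 + 3\right)\right) \left(-5 - 5 \left(-4 + 3\right)\right) = - 5 \left(5 + 4\right) 2 \left(\left(-5\right) \left(-1\right)\right) \left(-5 - -5\right) = \left(-5\right) 9 \cdot 2 \cdot 5 \left(-5 + 5\right) = - 45 \cdot 2 \cdot 5 \cdot 0 = \left(-45\right) 0 = 0$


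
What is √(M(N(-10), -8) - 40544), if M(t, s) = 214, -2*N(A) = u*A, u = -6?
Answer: I*√40330 ≈ 200.82*I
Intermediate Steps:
N(A) = 3*A (N(A) = -(-3)*A = 3*A)
√(M(N(-10), -8) - 40544) = √(214 - 40544) = √(-40330) = I*√40330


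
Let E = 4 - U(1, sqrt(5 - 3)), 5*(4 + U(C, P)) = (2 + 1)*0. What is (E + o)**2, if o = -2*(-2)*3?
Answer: 400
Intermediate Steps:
U(C, P) = -4 (U(C, P) = -4 + ((2 + 1)*0)/5 = -4 + (3*0)/5 = -4 + (1/5)*0 = -4 + 0 = -4)
o = 12 (o = 4*3 = 12)
E = 8 (E = 4 - 1*(-4) = 4 + 4 = 8)
(E + o)**2 = (8 + 12)**2 = 20**2 = 400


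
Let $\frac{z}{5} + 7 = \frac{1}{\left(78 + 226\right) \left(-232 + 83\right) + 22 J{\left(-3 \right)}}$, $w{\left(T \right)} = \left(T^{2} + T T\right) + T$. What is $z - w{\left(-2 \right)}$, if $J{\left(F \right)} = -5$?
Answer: $- \frac{1861651}{45406} \approx -41.0$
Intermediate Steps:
$w{\left(T \right)} = T + 2 T^{2}$ ($w{\left(T \right)} = \left(T^{2} + T^{2}\right) + T = 2 T^{2} + T = T + 2 T^{2}$)
$z = - \frac{1589215}{45406}$ ($z = -35 + \frac{5}{\left(78 + 226\right) \left(-232 + 83\right) + 22 \left(-5\right)} = -35 + \frac{5}{304 \left(-149\right) - 110} = -35 + \frac{5}{-45296 - 110} = -35 + \frac{5}{-45406} = -35 + 5 \left(- \frac{1}{45406}\right) = -35 - \frac{5}{45406} = - \frac{1589215}{45406} \approx -35.0$)
$z - w{\left(-2 \right)} = - \frac{1589215}{45406} - - 2 \left(1 + 2 \left(-2\right)\right) = - \frac{1589215}{45406} - - 2 \left(1 - 4\right) = - \frac{1589215}{45406} - \left(-2\right) \left(-3\right) = - \frac{1589215}{45406} - 6 = - \frac{1861651}{45406}$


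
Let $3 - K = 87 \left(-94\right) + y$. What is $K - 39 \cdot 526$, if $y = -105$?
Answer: $-12228$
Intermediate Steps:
$K = 8286$ ($K = 3 - \left(87 \left(-94\right) - 105\right) = 3 - \left(-8178 - 105\right) = 3 - -8283 = 3 + 8283 = 8286$)
$K - 39 \cdot 526 = 8286 - 39 \cdot 526 = 8286 - 20514 = -12228$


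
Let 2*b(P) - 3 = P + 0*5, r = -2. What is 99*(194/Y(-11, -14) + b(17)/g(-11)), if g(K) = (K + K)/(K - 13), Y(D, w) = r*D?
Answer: 1953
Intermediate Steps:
b(P) = 3/2 + P/2 (b(P) = 3/2 + (P + 0*5)/2 = 3/2 + (P + 0)/2 = 3/2 + P/2)
Y(D, w) = -2*D
g(K) = 2*K/(-13 + K) (g(K) = (2*K)/(-13 + K) = 2*K/(-13 + K))
99*(194/Y(-11, -14) + b(17)/g(-11)) = 99*(194/((-2*(-11))) + (3/2 + (1/2)*17)/((2*(-11)/(-13 - 11)))) = 99*(194/22 + (3/2 + 17/2)/((2*(-11)/(-24)))) = 99*(194*(1/22) + 10/((2*(-11)*(-1/24)))) = 99*(97/11 + 10/(11/12)) = 99*(97/11 + 10*(12/11)) = 99*(97/11 + 120/11) = 99*(217/11) = 1953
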